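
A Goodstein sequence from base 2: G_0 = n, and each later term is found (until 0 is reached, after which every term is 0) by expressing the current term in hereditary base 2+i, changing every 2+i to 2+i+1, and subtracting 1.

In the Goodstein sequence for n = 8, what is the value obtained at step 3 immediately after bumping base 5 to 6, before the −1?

[0] 8 ≡ 2^(2 + 1) (base 2). Lift 3: 81. −1: 80.
[1] 80 ≡ 2·3^3 + 2·3^2 + 2·3 + 2 (base 3). Lift 4: 554. −1: 553.
[2] 553 ≡ 2·4^4 + 2·4^2 + 2·4 + 1 (base 4). Lift 5: 6311. −1: 6310.
[3] 6310 ≡ 2·5^5 + 2·5^2 + 2·5 (base 5). Lift 6: 93396. −1: 93395.

93396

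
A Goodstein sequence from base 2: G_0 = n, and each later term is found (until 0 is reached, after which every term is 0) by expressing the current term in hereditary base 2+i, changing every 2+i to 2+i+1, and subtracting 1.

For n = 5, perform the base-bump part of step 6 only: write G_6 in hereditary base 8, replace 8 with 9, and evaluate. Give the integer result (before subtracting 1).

2455

step 0: 5 = 2^2 + 1; sub 3 for 2: 3^3 + 1; = 28; G_1 = 28−1 = 27
step 1: 27 = 3^3; sub 4 for 3: 4^4; = 256; G_2 = 256−1 = 255
step 2: 255 = 3·4^3 + 3·4^2 + 3·4 + 3; sub 5 for 4: 3·5^3 + 3·5^2 + 3·5 + 3; = 468; G_3 = 468−1 = 467
step 3: 467 = 3·5^3 + 3·5^2 + 3·5 + 2; sub 6 for 5: 3·6^3 + 3·6^2 + 3·6 + 2; = 776; G_4 = 776−1 = 775
step 4: 775 = 3·6^3 + 3·6^2 + 3·6 + 1; sub 7 for 6: 3·7^3 + 3·7^2 + 3·7 + 1; = 1198; G_5 = 1198−1 = 1197
step 5: 1197 = 3·7^3 + 3·7^2 + 3·7; sub 8 for 7: 3·8^3 + 3·8^2 + 3·8; = 1752; G_6 = 1752−1 = 1751
step 6: 1751 = 3·8^3 + 3·8^2 + 2·8 + 7; sub 9 for 8: 3·9^3 + 3·9^2 + 2·9 + 7; = 2455; G_7 = 2455−1 = 2454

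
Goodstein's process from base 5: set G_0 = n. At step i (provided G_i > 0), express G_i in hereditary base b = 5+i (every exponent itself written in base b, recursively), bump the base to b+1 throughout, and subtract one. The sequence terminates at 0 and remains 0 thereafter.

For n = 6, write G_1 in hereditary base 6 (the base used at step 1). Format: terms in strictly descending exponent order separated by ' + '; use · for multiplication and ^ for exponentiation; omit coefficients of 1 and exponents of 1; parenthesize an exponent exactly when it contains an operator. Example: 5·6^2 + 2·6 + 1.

base 5: 6 = 5 + 1; at 6: 6 + 1 = 7; next = 6
base 6: 6 = 6; at 7: 7 = 7; next = 6

6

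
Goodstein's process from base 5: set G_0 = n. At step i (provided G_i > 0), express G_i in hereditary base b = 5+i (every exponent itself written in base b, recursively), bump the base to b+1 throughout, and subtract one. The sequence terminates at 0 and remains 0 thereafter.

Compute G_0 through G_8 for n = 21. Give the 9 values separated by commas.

21, 24, 27, 29, 31, 33, 35, 37, 39

base 5: 21 = 4·5 + 1; at 6: 4·6 + 1 = 25; next = 24
base 6: 24 = 4·6; at 7: 4·7 = 28; next = 27
base 7: 27 = 3·7 + 6; at 8: 3·8 + 6 = 30; next = 29
base 8: 29 = 3·8 + 5; at 9: 3·9 + 5 = 32; next = 31
base 9: 31 = 3·9 + 4; at 10: 3·10 + 4 = 34; next = 33
base 10: 33 = 3·10 + 3; at 11: 3·11 + 3 = 36; next = 35
base 11: 35 = 3·11 + 2; at 12: 3·12 + 2 = 38; next = 37
base 12: 37 = 3·12 + 1; at 13: 3·13 + 1 = 40; next = 39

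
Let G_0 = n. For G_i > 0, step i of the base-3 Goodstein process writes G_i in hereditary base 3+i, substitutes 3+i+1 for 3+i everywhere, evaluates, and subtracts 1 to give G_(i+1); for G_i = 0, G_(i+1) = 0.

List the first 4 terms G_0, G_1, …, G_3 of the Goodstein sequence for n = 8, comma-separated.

8, 9, 10, 11

G_0=8  [base 3] 2·3 + 2  →[3↦4]→  2·4 + 2 = 10  −1 ⇒ G_1=9
G_1=9  [base 4] 2·4 + 1  →[4↦5]→  2·5 + 1 = 11  −1 ⇒ G_2=10
G_2=10  [base 5] 2·5  →[5↦6]→  2·6 = 12  −1 ⇒ G_3=11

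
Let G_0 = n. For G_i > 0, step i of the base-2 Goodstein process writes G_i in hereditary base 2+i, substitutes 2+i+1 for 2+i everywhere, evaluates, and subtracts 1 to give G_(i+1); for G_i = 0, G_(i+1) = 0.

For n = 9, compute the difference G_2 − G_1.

942

i=0: 9 = 2^(2 + 1) + 1 (b=2); 2→3: 3^(3 + 1) + 1 = 82; 82−1 = 81
i=1: 81 = 3^(3 + 1) (b=3); 3→4: 4^(4 + 1) = 1024; 1024−1 = 1023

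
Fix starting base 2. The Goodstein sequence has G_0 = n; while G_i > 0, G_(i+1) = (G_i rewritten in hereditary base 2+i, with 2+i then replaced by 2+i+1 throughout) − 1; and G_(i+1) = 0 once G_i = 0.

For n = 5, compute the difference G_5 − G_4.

G_0 = 5. HB_2(5) = 2^2 + 1. Bump = 28. G_1 = 27.
G_1 = 27. HB_3(27) = 3^3. Bump = 256. G_2 = 255.
G_2 = 255. HB_4(255) = 3·4^3 + 3·4^2 + 3·4 + 3. Bump = 468. G_3 = 467.
G_3 = 467. HB_5(467) = 3·5^3 + 3·5^2 + 3·5 + 2. Bump = 776. G_4 = 775.
G_4 = 775. HB_6(775) = 3·6^3 + 3·6^2 + 3·6 + 1. Bump = 1198. G_5 = 1197.

422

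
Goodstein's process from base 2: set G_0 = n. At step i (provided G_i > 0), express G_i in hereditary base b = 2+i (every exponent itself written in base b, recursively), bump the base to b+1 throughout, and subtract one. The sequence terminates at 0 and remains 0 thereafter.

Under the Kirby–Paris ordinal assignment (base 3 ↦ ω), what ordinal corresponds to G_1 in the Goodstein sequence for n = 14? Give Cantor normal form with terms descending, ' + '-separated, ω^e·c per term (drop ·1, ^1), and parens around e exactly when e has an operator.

ω^(ω + 1) + ω^ω + 2

(0) 14|_2 = 2^(2 + 1) + 2^2 + 2 ↦ 3^(3 + 1) + 3^3 + 3|_3 = 111 ⇒ 110
(1) 110|_3 = 3^(3 + 1) + 3^3 + 2 ↦ 4^(4 + 1) + 4^4 + 2|_4 = 1282 ⇒ 1281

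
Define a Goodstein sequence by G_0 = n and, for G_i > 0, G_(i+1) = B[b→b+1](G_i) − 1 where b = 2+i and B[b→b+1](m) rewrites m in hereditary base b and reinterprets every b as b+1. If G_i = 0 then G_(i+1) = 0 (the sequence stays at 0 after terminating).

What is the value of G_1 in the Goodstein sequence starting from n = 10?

83

(0) 10|_2 = 2^(2 + 1) + 2 ↦ 3^(3 + 1) + 3|_3 = 84 ⇒ 83
(1) 83|_3 = 3^(3 + 1) + 2 ↦ 4^(4 + 1) + 2|_4 = 1026 ⇒ 1025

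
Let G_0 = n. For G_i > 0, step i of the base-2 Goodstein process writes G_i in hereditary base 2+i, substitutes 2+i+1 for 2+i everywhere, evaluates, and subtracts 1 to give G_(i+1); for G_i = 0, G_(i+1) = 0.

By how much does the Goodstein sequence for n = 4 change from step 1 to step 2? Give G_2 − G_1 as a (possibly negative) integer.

15

G_0=4  [base 2] 2^2  →[2↦3]→  3^3 = 27  −1 ⇒ G_1=26
G_1=26  [base 3] 2·3^2 + 2·3 + 2  →[3↦4]→  2·4^2 + 2·4 + 2 = 42  −1 ⇒ G_2=41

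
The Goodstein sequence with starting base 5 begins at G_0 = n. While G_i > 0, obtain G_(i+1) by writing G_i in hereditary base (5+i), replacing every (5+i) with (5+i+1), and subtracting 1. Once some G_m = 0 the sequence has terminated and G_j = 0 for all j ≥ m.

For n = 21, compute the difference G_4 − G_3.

2

21 —HB5→ 4·5 + 1 —bump→ 4·6 + 1 = 25 —(−1)→ 24
24 —HB6→ 4·6 —bump→ 4·7 = 28 —(−1)→ 27
27 —HB7→ 3·7 + 6 —bump→ 3·8 + 6 = 30 —(−1)→ 29
29 —HB8→ 3·8 + 5 —bump→ 3·9 + 5 = 32 —(−1)→ 31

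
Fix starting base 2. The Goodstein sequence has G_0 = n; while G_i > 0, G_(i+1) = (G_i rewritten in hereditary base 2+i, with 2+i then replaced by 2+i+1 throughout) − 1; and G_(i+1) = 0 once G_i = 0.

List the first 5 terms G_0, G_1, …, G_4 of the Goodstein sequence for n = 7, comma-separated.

7, 30, 259, 3127, 46657

i=0: 7 = 2^2 + 2 + 1 (b=2); 2→3: 3^3 + 3 + 1 = 31; 31−1 = 30
i=1: 30 = 3^3 + 3 (b=3); 3→4: 4^4 + 4 = 260; 260−1 = 259
i=2: 259 = 4^4 + 3 (b=4); 4→5: 5^5 + 3 = 3128; 3128−1 = 3127
i=3: 3127 = 5^5 + 2 (b=5); 5→6: 6^6 + 2 = 46658; 46658−1 = 46657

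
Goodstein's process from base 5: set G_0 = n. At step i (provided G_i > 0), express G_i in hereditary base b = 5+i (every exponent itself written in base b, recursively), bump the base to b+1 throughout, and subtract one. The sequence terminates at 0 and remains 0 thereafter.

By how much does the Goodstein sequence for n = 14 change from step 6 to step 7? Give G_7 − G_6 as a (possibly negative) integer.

14 —HB5→ 2·5 + 4 —bump→ 2·6 + 4 = 16 —(−1)→ 15
15 —HB6→ 2·6 + 3 —bump→ 2·7 + 3 = 17 —(−1)→ 16
16 —HB7→ 2·7 + 2 —bump→ 2·8 + 2 = 18 —(−1)→ 17
17 —HB8→ 2·8 + 1 —bump→ 2·9 + 1 = 19 —(−1)→ 18
18 —HB9→ 2·9 —bump→ 2·10 = 20 —(−1)→ 19
19 —HB10→ 10 + 9 —bump→ 11 + 9 = 20 —(−1)→ 19
19 —HB11→ 11 + 8 —bump→ 12 + 8 = 20 —(−1)→ 19

0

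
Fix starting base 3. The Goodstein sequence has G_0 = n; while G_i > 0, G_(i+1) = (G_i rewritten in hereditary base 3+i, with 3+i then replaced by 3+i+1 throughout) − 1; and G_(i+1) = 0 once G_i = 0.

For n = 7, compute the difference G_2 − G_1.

G_0 = 7. HB_3(7) = 2·3 + 1. Bump = 9. G_1 = 8.
G_1 = 8. HB_4(8) = 2·4. Bump = 10. G_2 = 9.

1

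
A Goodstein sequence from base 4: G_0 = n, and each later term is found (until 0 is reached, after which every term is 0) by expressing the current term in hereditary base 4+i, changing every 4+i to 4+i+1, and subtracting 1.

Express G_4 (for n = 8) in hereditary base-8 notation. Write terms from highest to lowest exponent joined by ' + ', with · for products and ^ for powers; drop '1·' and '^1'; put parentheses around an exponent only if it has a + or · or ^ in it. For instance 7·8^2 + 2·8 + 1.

[0] 8 ≡ 2·4 (base 4). Lift 5: 10. −1: 9.
[1] 9 ≡ 5 + 4 (base 5). Lift 6: 10. −1: 9.
[2] 9 ≡ 6 + 3 (base 6). Lift 7: 10. −1: 9.
[3] 9 ≡ 7 + 2 (base 7). Lift 8: 10. −1: 9.
[4] 9 ≡ 8 + 1 (base 8). Lift 9: 10. −1: 9.

8 + 1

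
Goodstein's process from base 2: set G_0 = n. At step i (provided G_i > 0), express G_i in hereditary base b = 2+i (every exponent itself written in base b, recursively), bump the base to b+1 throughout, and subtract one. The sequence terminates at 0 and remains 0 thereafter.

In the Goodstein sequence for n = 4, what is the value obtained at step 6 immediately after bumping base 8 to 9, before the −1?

(0) 4|_2 = 2^2 ↦ 3^3|_3 = 27 ⇒ 26
(1) 26|_3 = 2·3^2 + 2·3 + 2 ↦ 2·4^2 + 2·4 + 2|_4 = 42 ⇒ 41
(2) 41|_4 = 2·4^2 + 2·4 + 1 ↦ 2·5^2 + 2·5 + 1|_5 = 61 ⇒ 60
(3) 60|_5 = 2·5^2 + 2·5 ↦ 2·6^2 + 2·6|_6 = 84 ⇒ 83
(4) 83|_6 = 2·6^2 + 6 + 5 ↦ 2·7^2 + 7 + 5|_7 = 110 ⇒ 109
(5) 109|_7 = 2·7^2 + 7 + 4 ↦ 2·8^2 + 8 + 4|_8 = 140 ⇒ 139
(6) 139|_8 = 2·8^2 + 8 + 3 ↦ 2·9^2 + 9 + 3|_9 = 174 ⇒ 173

174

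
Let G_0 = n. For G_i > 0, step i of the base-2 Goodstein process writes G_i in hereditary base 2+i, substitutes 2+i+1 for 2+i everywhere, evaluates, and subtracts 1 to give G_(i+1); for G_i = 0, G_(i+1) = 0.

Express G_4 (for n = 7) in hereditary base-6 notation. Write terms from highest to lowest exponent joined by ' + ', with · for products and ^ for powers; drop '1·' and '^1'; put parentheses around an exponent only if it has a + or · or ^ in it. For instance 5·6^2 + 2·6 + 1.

6^6 + 1

G_0 = 7. HB_2(7) = 2^2 + 2 + 1. Bump = 31. G_1 = 30.
G_1 = 30. HB_3(30) = 3^3 + 3. Bump = 260. G_2 = 259.
G_2 = 259. HB_4(259) = 4^4 + 3. Bump = 3128. G_3 = 3127.
G_3 = 3127. HB_5(3127) = 5^5 + 2. Bump = 46658. G_4 = 46657.
G_4 = 46657. HB_6(46657) = 6^6 + 1. Bump = 823544. G_5 = 823543.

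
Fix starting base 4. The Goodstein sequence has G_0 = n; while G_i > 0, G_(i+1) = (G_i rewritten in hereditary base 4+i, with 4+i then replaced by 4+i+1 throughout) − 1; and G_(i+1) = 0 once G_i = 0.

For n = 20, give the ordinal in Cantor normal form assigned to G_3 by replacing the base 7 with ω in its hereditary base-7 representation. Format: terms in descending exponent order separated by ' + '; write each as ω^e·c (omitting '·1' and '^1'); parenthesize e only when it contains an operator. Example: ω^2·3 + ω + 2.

ω^2 + 2

20 —HB4→ 4^2 + 4 —bump→ 5^2 + 5 = 30 —(−1)→ 29
29 —HB5→ 5^2 + 4 —bump→ 6^2 + 4 = 40 —(−1)→ 39
39 —HB6→ 6^2 + 3 —bump→ 7^2 + 3 = 52 —(−1)→ 51
51 —HB7→ 7^2 + 2 —bump→ 8^2 + 2 = 66 —(−1)→ 65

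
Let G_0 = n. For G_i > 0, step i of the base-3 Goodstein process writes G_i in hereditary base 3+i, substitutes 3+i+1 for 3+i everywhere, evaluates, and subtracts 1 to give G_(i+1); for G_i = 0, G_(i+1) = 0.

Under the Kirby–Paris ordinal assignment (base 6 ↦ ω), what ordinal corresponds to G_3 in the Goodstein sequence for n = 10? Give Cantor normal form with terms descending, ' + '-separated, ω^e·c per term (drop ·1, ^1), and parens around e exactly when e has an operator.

ω·4 + 3

[0] 10 ≡ 3^2 + 1 (base 3). Lift 4: 17. −1: 16.
[1] 16 ≡ 4^2 (base 4). Lift 5: 25. −1: 24.
[2] 24 ≡ 4·5 + 4 (base 5). Lift 6: 28. −1: 27.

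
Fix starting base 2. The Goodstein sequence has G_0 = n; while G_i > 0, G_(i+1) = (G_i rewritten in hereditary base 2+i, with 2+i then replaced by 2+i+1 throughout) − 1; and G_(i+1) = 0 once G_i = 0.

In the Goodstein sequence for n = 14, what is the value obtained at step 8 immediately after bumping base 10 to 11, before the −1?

3138429262497

base 2: 14 = 2^(2 + 1) + 2^2 + 2; at 3: 3^(3 + 1) + 3^3 + 3 = 111; next = 110
base 3: 110 = 3^(3 + 1) + 3^3 + 2; at 4: 4^(4 + 1) + 4^4 + 2 = 1282; next = 1281
base 4: 1281 = 4^(4 + 1) + 4^4 + 1; at 5: 5^(5 + 1) + 5^5 + 1 = 18751; next = 18750
base 5: 18750 = 5^(5 + 1) + 5^5; at 6: 6^(6 + 1) + 6^6 = 326592; next = 326591
base 6: 326591 = 6^(6 + 1) + 5·6^5 + 5·6^4 + 5·6^3 + 5·6^2 + 5·6 + 5; at 7: 7^(7 + 1) + 5·7^5 + 5·7^4 + 5·7^3 + 5·7^2 + 5·7 + 5 = 5862841; next = 5862840
base 7: 5862840 = 7^(7 + 1) + 5·7^5 + 5·7^4 + 5·7^3 + 5·7^2 + 5·7 + 4; at 8: 8^(8 + 1) + 5·8^5 + 5·8^4 + 5·8^3 + 5·8^2 + 5·8 + 4 = 134404972; next = 134404971
base 8: 134404971 = 8^(8 + 1) + 5·8^5 + 5·8^4 + 5·8^3 + 5·8^2 + 5·8 + 3; at 9: 9^(9 + 1) + 5·9^5 + 5·9^4 + 5·9^3 + 5·9^2 + 5·9 + 3 = 3487116549; next = 3487116548
base 9: 3487116548 = 9^(9 + 1) + 5·9^5 + 5·9^4 + 5·9^3 + 5·9^2 + 5·9 + 2; at 10: 10^(10 + 1) + 5·10^5 + 5·10^4 + 5·10^3 + 5·10^2 + 5·10 + 2 = 100000555552; next = 100000555551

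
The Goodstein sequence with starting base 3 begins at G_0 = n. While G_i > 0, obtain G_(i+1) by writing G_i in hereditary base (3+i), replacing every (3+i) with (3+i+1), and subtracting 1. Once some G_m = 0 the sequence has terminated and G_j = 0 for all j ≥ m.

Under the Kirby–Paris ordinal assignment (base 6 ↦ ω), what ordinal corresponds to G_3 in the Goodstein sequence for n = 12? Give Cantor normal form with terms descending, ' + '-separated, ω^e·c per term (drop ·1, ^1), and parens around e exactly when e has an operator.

ω^2 + 1

12 —HB3→ 3^2 + 3 —bump→ 4^2 + 4 = 20 —(−1)→ 19
19 —HB4→ 4^2 + 3 —bump→ 5^2 + 3 = 28 —(−1)→ 27
27 —HB5→ 5^2 + 2 —bump→ 6^2 + 2 = 38 —(−1)→ 37
37 —HB6→ 6^2 + 1 —bump→ 7^2 + 1 = 50 —(−1)→ 49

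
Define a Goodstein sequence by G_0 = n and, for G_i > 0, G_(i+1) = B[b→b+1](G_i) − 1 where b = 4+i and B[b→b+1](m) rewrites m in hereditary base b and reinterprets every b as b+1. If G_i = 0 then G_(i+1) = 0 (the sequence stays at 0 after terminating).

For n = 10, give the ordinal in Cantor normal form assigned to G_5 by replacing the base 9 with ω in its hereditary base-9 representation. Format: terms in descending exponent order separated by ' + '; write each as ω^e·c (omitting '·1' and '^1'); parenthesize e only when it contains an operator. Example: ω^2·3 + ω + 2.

G_0=10  [base 4] 2·4 + 2  →[4↦5]→  2·5 + 2 = 12  −1 ⇒ G_1=11
G_1=11  [base 5] 2·5 + 1  →[5↦6]→  2·6 + 1 = 13  −1 ⇒ G_2=12
G_2=12  [base 6] 2·6  →[6↦7]→  2·7 = 14  −1 ⇒ G_3=13
G_3=13  [base 7] 7 + 6  →[7↦8]→  8 + 6 = 14  −1 ⇒ G_4=13
G_4=13  [base 8] 8 + 5  →[8↦9]→  9 + 5 = 14  −1 ⇒ G_5=13
G_5=13  [base 9] 9 + 4  →[9↦10]→  10 + 4 = 14  −1 ⇒ G_6=13

ω + 4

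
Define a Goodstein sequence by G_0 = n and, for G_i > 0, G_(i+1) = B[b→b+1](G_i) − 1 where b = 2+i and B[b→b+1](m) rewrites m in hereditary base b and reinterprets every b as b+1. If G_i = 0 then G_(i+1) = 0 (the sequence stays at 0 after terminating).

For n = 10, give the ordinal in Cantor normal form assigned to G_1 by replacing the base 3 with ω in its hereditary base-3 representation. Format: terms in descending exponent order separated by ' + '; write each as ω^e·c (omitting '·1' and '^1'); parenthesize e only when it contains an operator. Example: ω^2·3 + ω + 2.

ω^(ω + 1) + 2

i=0: 10 = 2^(2 + 1) + 2 (b=2); 2→3: 3^(3 + 1) + 3 = 84; 84−1 = 83
i=1: 83 = 3^(3 + 1) + 2 (b=3); 3→4: 4^(4 + 1) + 2 = 1026; 1026−1 = 1025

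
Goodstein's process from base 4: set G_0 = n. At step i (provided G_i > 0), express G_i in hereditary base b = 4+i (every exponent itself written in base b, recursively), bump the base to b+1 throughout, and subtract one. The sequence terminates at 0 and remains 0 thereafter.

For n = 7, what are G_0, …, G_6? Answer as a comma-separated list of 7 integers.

(0) 7|_4 = 4 + 3 ↦ 5 + 3|_5 = 8 ⇒ 7
(1) 7|_5 = 5 + 2 ↦ 6 + 2|_6 = 8 ⇒ 7
(2) 7|_6 = 6 + 1 ↦ 7 + 1|_7 = 8 ⇒ 7
(3) 7|_7 = 7 ↦ 8|_8 = 8 ⇒ 7
(4) 7|_8 = 7 ↦ 7|_9 = 7 ⇒ 6
(5) 6|_9 = 6 ↦ 6|_10 = 6 ⇒ 5

7, 7, 7, 7, 7, 6, 5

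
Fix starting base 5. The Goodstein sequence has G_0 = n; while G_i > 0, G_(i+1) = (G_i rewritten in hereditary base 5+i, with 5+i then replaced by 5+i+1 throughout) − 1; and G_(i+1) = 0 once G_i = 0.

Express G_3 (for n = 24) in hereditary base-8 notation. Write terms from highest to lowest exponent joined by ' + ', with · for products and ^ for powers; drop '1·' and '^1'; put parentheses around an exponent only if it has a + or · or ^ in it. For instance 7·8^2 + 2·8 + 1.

24 —HB5→ 4·5 + 4 —bump→ 4·6 + 4 = 28 —(−1)→ 27
27 —HB6→ 4·6 + 3 —bump→ 4·7 + 3 = 31 —(−1)→ 30
30 —HB7→ 4·7 + 2 —bump→ 4·8 + 2 = 34 —(−1)→ 33
33 —HB8→ 4·8 + 1 —bump→ 4·9 + 1 = 37 —(−1)→ 36

4·8 + 1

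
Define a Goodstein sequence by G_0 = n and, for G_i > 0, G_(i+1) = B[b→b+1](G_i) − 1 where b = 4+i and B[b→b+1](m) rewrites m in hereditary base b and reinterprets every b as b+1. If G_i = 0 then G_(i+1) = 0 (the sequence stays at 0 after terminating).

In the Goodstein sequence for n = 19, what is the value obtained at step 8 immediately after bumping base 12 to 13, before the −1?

94

(0) 19|_4 = 4^2 + 3 ↦ 5^2 + 3|_5 = 28 ⇒ 27
(1) 27|_5 = 5^2 + 2 ↦ 6^2 + 2|_6 = 38 ⇒ 37
(2) 37|_6 = 6^2 + 1 ↦ 7^2 + 1|_7 = 50 ⇒ 49
(3) 49|_7 = 7^2 ↦ 8^2|_8 = 64 ⇒ 63
(4) 63|_8 = 7·8 + 7 ↦ 7·9 + 7|_9 = 70 ⇒ 69
(5) 69|_9 = 7·9 + 6 ↦ 7·10 + 6|_10 = 76 ⇒ 75
(6) 75|_10 = 7·10 + 5 ↦ 7·11 + 5|_11 = 82 ⇒ 81
(7) 81|_11 = 7·11 + 4 ↦ 7·12 + 4|_12 = 88 ⇒ 87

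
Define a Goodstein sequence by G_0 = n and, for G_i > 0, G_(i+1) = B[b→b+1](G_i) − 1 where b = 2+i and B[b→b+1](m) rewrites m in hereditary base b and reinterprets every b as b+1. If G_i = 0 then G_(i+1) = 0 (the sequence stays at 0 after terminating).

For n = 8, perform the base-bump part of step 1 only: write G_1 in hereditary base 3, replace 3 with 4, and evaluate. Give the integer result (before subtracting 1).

554

[0] 8 ≡ 2^(2 + 1) (base 2). Lift 3: 81. −1: 80.
[1] 80 ≡ 2·3^3 + 2·3^2 + 2·3 + 2 (base 3). Lift 4: 554. −1: 553.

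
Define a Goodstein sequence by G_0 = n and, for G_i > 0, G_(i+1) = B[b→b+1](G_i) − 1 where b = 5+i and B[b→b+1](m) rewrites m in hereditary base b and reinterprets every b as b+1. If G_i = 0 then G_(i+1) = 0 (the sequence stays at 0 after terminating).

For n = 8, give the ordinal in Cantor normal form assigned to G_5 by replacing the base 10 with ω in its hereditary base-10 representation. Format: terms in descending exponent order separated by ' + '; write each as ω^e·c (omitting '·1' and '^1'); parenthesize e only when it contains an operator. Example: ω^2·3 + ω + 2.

base 5: 8 = 5 + 3; at 6: 6 + 3 = 9; next = 8
base 6: 8 = 6 + 2; at 7: 7 + 2 = 9; next = 8
base 7: 8 = 7 + 1; at 8: 8 + 1 = 9; next = 8
base 8: 8 = 8; at 9: 9 = 9; next = 8
base 9: 8 = 8; at 10: 8 = 8; next = 7
base 10: 7 = 7; at 11: 7 = 7; next = 6

7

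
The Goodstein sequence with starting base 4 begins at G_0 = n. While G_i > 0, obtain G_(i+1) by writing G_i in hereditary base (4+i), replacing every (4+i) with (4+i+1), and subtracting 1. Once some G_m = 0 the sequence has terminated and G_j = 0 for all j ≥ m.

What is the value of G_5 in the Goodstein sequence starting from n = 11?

G_0 = 11. HB_4(11) = 2·4 + 3. Bump = 13. G_1 = 12.
G_1 = 12. HB_5(12) = 2·5 + 2. Bump = 14. G_2 = 13.
G_2 = 13. HB_6(13) = 2·6 + 1. Bump = 15. G_3 = 14.
G_3 = 14. HB_7(14) = 2·7. Bump = 16. G_4 = 15.
G_4 = 15. HB_8(15) = 8 + 7. Bump = 16. G_5 = 15.

15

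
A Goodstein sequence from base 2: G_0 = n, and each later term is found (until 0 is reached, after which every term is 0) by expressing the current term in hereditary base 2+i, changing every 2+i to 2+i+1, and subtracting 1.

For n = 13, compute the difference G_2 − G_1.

1171

[0] 13 ≡ 2^(2 + 1) + 2^2 + 1 (base 2). Lift 3: 109. −1: 108.
[1] 108 ≡ 3^(3 + 1) + 3^3 (base 3). Lift 4: 1280. −1: 1279.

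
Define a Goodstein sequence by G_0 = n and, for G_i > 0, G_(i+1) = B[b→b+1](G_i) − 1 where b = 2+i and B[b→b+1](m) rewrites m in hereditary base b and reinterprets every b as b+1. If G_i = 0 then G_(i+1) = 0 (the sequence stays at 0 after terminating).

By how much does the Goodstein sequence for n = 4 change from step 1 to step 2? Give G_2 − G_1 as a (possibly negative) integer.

[0] 4 ≡ 2^2 (base 2). Lift 3: 27. −1: 26.
[1] 26 ≡ 2·3^2 + 2·3 + 2 (base 3). Lift 4: 42. −1: 41.

15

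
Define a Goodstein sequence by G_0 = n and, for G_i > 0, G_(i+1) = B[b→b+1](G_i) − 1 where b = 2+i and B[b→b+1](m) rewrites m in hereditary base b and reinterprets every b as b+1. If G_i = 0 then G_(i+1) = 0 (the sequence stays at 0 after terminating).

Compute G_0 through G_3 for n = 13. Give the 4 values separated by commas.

13, 108, 1279, 16092

[0] 13 ≡ 2^(2 + 1) + 2^2 + 1 (base 2). Lift 3: 109. −1: 108.
[1] 108 ≡ 3^(3 + 1) + 3^3 (base 3). Lift 4: 1280. −1: 1279.
[2] 1279 ≡ 4^(4 + 1) + 3·4^3 + 3·4^2 + 3·4 + 3 (base 4). Lift 5: 16093. −1: 16092.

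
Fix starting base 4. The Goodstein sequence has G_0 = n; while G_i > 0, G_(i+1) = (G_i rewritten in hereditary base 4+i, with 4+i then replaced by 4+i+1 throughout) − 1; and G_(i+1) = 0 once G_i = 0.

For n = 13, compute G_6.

21

13 —HB4→ 3·4 + 1 —bump→ 3·5 + 1 = 16 —(−1)→ 15
15 —HB5→ 3·5 —bump→ 3·6 = 18 —(−1)→ 17
17 —HB6→ 2·6 + 5 —bump→ 2·7 + 5 = 19 —(−1)→ 18
18 —HB7→ 2·7 + 4 —bump→ 2·8 + 4 = 20 —(−1)→ 19
19 —HB8→ 2·8 + 3 —bump→ 2·9 + 3 = 21 —(−1)→ 20
20 —HB9→ 2·9 + 2 —bump→ 2·10 + 2 = 22 —(−1)→ 21
21 —HB10→ 2·10 + 1 —bump→ 2·11 + 1 = 23 —(−1)→ 22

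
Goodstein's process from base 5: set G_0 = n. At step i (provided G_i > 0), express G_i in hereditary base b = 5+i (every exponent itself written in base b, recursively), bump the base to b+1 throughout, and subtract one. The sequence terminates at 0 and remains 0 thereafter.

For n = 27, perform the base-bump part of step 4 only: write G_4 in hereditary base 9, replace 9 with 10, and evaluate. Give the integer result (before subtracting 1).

27 —HB5→ 5^2 + 2 —bump→ 6^2 + 2 = 38 —(−1)→ 37
37 —HB6→ 6^2 + 1 —bump→ 7^2 + 1 = 50 —(−1)→ 49
49 —HB7→ 7^2 —bump→ 8^2 = 64 —(−1)→ 63
63 —HB8→ 7·8 + 7 —bump→ 7·9 + 7 = 70 —(−1)→ 69

76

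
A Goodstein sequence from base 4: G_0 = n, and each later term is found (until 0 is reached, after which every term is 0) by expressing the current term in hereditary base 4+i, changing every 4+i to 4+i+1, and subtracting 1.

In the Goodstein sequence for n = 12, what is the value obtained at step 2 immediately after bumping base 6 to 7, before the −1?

base 4: 12 = 3·4; at 5: 3·5 = 15; next = 14
base 5: 14 = 2·5 + 4; at 6: 2·6 + 4 = 16; next = 15
base 6: 15 = 2·6 + 3; at 7: 2·7 + 3 = 17; next = 16

17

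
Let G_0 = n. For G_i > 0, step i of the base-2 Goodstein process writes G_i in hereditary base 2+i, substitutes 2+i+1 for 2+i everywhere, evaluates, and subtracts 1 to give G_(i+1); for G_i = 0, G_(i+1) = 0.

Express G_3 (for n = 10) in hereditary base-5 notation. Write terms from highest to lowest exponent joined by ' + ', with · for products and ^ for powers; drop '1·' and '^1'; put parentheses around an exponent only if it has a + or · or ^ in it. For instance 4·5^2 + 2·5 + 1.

5^(5 + 1)

G_0 = 10. HB_2(10) = 2^(2 + 1) + 2. Bump = 84. G_1 = 83.
G_1 = 83. HB_3(83) = 3^(3 + 1) + 2. Bump = 1026. G_2 = 1025.
G_2 = 1025. HB_4(1025) = 4^(4 + 1) + 1. Bump = 15626. G_3 = 15625.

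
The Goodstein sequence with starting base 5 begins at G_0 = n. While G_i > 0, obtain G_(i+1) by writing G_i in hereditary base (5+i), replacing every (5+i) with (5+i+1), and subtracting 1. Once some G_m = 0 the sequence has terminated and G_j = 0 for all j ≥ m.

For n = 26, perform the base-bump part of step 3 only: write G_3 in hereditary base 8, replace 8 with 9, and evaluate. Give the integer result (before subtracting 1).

59

26 —HB5→ 5^2 + 1 —bump→ 6^2 + 1 = 37 —(−1)→ 36
36 —HB6→ 6^2 —bump→ 7^2 = 49 —(−1)→ 48
48 —HB7→ 6·7 + 6 —bump→ 6·8 + 6 = 54 —(−1)→ 53
53 —HB8→ 6·8 + 5 —bump→ 6·9 + 5 = 59 —(−1)→ 58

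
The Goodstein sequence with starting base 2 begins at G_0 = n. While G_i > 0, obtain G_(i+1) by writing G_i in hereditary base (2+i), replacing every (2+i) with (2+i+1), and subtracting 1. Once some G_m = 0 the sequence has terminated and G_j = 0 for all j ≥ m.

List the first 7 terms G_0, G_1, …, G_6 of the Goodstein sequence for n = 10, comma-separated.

(0) 10|_2 = 2^(2 + 1) + 2 ↦ 3^(3 + 1) + 3|_3 = 84 ⇒ 83
(1) 83|_3 = 3^(3 + 1) + 2 ↦ 4^(4 + 1) + 2|_4 = 1026 ⇒ 1025
(2) 1025|_4 = 4^(4 + 1) + 1 ↦ 5^(5 + 1) + 1|_5 = 15626 ⇒ 15625
(3) 15625|_5 = 5^(5 + 1) ↦ 6^(6 + 1)|_6 = 279936 ⇒ 279935
(4) 279935|_6 = 5·6^6 + 5·6^5 + 5·6^4 + 5·6^3 + 5·6^2 + 5·6 + 5 ↦ 5·7^7 + 5·7^5 + 5·7^4 + 5·7^3 + 5·7^2 + 5·7 + 5|_7 = 4215755 ⇒ 4215754
(5) 4215754|_7 = 5·7^7 + 5·7^5 + 5·7^4 + 5·7^3 + 5·7^2 + 5·7 + 4 ↦ 5·8^8 + 5·8^5 + 5·8^4 + 5·8^3 + 5·8^2 + 5·8 + 4|_8 = 84073324 ⇒ 84073323

10, 83, 1025, 15625, 279935, 4215754, 84073323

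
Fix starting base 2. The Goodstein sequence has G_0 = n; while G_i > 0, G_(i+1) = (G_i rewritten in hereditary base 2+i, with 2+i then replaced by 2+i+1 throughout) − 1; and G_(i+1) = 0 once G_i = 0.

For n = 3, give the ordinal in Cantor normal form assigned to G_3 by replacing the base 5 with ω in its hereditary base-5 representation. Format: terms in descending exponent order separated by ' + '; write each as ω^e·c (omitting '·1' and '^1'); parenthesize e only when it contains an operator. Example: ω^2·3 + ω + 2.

2

G_0 = 3. HB_2(3) = 2 + 1. Bump = 4. G_1 = 3.
G_1 = 3. HB_3(3) = 3. Bump = 4. G_2 = 3.
G_2 = 3. HB_4(3) = 3. Bump = 3. G_3 = 2.
G_3 = 2. HB_5(2) = 2. Bump = 2. G_4 = 1.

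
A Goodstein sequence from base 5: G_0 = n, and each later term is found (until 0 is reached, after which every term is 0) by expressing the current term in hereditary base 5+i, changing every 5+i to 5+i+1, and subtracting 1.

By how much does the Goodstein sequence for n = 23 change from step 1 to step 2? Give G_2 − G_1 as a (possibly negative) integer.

3

(0) 23|_5 = 4·5 + 3 ↦ 4·6 + 3|_6 = 27 ⇒ 26
(1) 26|_6 = 4·6 + 2 ↦ 4·7 + 2|_7 = 30 ⇒ 29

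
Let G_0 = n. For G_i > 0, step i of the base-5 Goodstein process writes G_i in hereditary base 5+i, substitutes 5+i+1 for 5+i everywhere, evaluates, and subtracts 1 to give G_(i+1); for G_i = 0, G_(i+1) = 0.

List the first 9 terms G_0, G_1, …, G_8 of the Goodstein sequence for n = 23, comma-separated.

23, 26, 29, 32, 35, 37, 39, 41, 43

step 0: 23 = 4·5 + 3; sub 6 for 5: 4·6 + 3; = 27; G_1 = 27−1 = 26
step 1: 26 = 4·6 + 2; sub 7 for 6: 4·7 + 2; = 30; G_2 = 30−1 = 29
step 2: 29 = 4·7 + 1; sub 8 for 7: 4·8 + 1; = 33; G_3 = 33−1 = 32
step 3: 32 = 4·8; sub 9 for 8: 4·9; = 36; G_4 = 36−1 = 35
step 4: 35 = 3·9 + 8; sub 10 for 9: 3·10 + 8; = 38; G_5 = 38−1 = 37
step 5: 37 = 3·10 + 7; sub 11 for 10: 3·11 + 7; = 40; G_6 = 40−1 = 39
step 6: 39 = 3·11 + 6; sub 12 for 11: 3·12 + 6; = 42; G_7 = 42−1 = 41
step 7: 41 = 3·12 + 5; sub 13 for 12: 3·13 + 5; = 44; G_8 = 44−1 = 43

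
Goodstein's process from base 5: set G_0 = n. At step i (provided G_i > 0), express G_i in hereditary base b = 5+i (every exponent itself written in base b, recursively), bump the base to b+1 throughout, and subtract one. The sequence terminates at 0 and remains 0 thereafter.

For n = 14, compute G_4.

18

[0] 14 ≡ 2·5 + 4 (base 5). Lift 6: 16. −1: 15.
[1] 15 ≡ 2·6 + 3 (base 6). Lift 7: 17. −1: 16.
[2] 16 ≡ 2·7 + 2 (base 7). Lift 8: 18. −1: 17.
[3] 17 ≡ 2·8 + 1 (base 8). Lift 9: 19. −1: 18.
[4] 18 ≡ 2·9 (base 9). Lift 10: 20. −1: 19.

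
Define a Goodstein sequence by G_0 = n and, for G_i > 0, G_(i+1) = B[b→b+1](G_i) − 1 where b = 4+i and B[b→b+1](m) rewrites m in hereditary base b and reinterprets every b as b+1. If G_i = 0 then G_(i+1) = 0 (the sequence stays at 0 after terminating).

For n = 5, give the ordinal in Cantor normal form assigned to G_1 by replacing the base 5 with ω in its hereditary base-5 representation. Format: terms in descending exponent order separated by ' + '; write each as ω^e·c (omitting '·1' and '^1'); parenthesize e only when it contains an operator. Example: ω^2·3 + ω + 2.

ω

base 4: 5 = 4 + 1; at 5: 5 + 1 = 6; next = 5
base 5: 5 = 5; at 6: 6 = 6; next = 5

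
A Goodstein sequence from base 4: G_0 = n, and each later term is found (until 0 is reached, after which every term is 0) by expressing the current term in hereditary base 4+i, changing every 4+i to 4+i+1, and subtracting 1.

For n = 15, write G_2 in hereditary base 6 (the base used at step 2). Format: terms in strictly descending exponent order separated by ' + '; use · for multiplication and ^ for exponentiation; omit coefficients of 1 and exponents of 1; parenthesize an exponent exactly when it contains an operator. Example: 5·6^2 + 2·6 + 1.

G_0=15  [base 4] 3·4 + 3  →[4↦5]→  3·5 + 3 = 18  −1 ⇒ G_1=17
G_1=17  [base 5] 3·5 + 2  →[5↦6]→  3·6 + 2 = 20  −1 ⇒ G_2=19
G_2=19  [base 6] 3·6 + 1  →[6↦7]→  3·7 + 1 = 22  −1 ⇒ G_3=21

3·6 + 1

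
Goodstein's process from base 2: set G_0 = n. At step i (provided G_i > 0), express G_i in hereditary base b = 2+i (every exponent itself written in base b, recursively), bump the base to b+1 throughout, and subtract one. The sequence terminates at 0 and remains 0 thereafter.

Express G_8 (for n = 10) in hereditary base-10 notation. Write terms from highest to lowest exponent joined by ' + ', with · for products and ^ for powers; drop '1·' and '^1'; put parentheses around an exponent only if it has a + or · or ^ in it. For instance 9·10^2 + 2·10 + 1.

5·10^10 + 5·10^5 + 5·10^4 + 5·10^3 + 5·10^2 + 5·10 + 1

(0) 10|_2 = 2^(2 + 1) + 2 ↦ 3^(3 + 1) + 3|_3 = 84 ⇒ 83
(1) 83|_3 = 3^(3 + 1) + 2 ↦ 4^(4 + 1) + 2|_4 = 1026 ⇒ 1025
(2) 1025|_4 = 4^(4 + 1) + 1 ↦ 5^(5 + 1) + 1|_5 = 15626 ⇒ 15625
(3) 15625|_5 = 5^(5 + 1) ↦ 6^(6 + 1)|_6 = 279936 ⇒ 279935
(4) 279935|_6 = 5·6^6 + 5·6^5 + 5·6^4 + 5·6^3 + 5·6^2 + 5·6 + 5 ↦ 5·7^7 + 5·7^5 + 5·7^4 + 5·7^3 + 5·7^2 + 5·7 + 5|_7 = 4215755 ⇒ 4215754
(5) 4215754|_7 = 5·7^7 + 5·7^5 + 5·7^4 + 5·7^3 + 5·7^2 + 5·7 + 4 ↦ 5·8^8 + 5·8^5 + 5·8^4 + 5·8^3 + 5·8^2 + 5·8 + 4|_8 = 84073324 ⇒ 84073323
(6) 84073323|_8 = 5·8^8 + 5·8^5 + 5·8^4 + 5·8^3 + 5·8^2 + 5·8 + 3 ↦ 5·9^9 + 5·9^5 + 5·9^4 + 5·9^3 + 5·9^2 + 5·9 + 3|_9 = 1937434593 ⇒ 1937434592
(7) 1937434592|_9 = 5·9^9 + 5·9^5 + 5·9^4 + 5·9^3 + 5·9^2 + 5·9 + 2 ↦ 5·10^10 + 5·10^5 + 5·10^4 + 5·10^3 + 5·10^2 + 5·10 + 2|_10 = 50000555552 ⇒ 50000555551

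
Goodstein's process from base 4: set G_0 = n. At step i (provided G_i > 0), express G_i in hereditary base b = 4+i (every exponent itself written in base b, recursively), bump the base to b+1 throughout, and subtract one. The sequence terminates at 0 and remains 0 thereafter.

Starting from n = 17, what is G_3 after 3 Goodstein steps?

[0] 17 ≡ 4^2 + 1 (base 4). Lift 5: 26. −1: 25.
[1] 25 ≡ 5^2 (base 5). Lift 6: 36. −1: 35.
[2] 35 ≡ 5·6 + 5 (base 6). Lift 7: 40. −1: 39.
[3] 39 ≡ 5·7 + 4 (base 7). Lift 8: 44. −1: 43.

39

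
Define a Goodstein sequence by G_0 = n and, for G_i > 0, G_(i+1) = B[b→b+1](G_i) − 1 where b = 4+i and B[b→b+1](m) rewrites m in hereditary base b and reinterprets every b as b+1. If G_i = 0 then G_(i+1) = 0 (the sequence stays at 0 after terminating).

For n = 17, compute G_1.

step 0: 17 = 4^2 + 1; sub 5 for 4: 5^2 + 1; = 26; G_1 = 26−1 = 25
step 1: 25 = 5^2; sub 6 for 5: 6^2; = 36; G_2 = 36−1 = 35

25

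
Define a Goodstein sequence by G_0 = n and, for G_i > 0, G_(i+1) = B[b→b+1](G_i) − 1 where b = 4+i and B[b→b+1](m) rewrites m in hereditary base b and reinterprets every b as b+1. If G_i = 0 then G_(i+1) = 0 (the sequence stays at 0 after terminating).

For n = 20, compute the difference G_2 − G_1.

20 —HB4→ 4^2 + 4 —bump→ 5^2 + 5 = 30 —(−1)→ 29
29 —HB5→ 5^2 + 4 —bump→ 6^2 + 4 = 40 —(−1)→ 39

10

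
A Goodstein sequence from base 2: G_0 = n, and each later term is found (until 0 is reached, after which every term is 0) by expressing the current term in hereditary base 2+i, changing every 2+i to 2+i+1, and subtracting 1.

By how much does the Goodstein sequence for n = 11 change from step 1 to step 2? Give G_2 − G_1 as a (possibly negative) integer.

(0) 11|_2 = 2^(2 + 1) + 2 + 1 ↦ 3^(3 + 1) + 3 + 1|_3 = 85 ⇒ 84
(1) 84|_3 = 3^(3 + 1) + 3 ↦ 4^(4 + 1) + 4|_4 = 1028 ⇒ 1027

943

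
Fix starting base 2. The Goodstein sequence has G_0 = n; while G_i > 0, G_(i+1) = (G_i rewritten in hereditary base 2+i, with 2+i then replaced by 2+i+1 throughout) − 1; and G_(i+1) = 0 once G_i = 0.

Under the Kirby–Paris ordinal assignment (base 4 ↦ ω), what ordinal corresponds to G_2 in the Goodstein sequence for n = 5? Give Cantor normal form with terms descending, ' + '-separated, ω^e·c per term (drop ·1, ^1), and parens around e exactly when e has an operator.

ω^3·3 + ω^2·3 + ω·3 + 3

G_0 = 5. HB_2(5) = 2^2 + 1. Bump = 28. G_1 = 27.
G_1 = 27. HB_3(27) = 3^3. Bump = 256. G_2 = 255.
G_2 = 255. HB_4(255) = 3·4^3 + 3·4^2 + 3·4 + 3. Bump = 468. G_3 = 467.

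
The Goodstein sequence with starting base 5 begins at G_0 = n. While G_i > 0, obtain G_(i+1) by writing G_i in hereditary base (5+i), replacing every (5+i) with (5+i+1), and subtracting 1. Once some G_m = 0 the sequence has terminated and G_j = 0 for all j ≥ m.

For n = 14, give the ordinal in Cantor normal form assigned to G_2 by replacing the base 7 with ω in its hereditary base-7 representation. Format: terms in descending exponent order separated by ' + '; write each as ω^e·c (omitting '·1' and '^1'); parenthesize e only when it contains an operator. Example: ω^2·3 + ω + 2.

base 5: 14 = 2·5 + 4; at 6: 2·6 + 4 = 16; next = 15
base 6: 15 = 2·6 + 3; at 7: 2·7 + 3 = 17; next = 16
base 7: 16 = 2·7 + 2; at 8: 2·8 + 2 = 18; next = 17

ω·2 + 2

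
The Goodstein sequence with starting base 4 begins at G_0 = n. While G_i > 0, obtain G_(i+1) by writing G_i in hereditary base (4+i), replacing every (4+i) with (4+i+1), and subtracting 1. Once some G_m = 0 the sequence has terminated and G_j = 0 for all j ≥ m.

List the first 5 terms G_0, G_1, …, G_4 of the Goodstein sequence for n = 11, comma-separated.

i=0: 11 = 2·4 + 3 (b=4); 4→5: 2·5 + 3 = 13; 13−1 = 12
i=1: 12 = 2·5 + 2 (b=5); 5→6: 2·6 + 2 = 14; 14−1 = 13
i=2: 13 = 2·6 + 1 (b=6); 6→7: 2·7 + 1 = 15; 15−1 = 14
i=3: 14 = 2·7 (b=7); 7→8: 2·8 = 16; 16−1 = 15

11, 12, 13, 14, 15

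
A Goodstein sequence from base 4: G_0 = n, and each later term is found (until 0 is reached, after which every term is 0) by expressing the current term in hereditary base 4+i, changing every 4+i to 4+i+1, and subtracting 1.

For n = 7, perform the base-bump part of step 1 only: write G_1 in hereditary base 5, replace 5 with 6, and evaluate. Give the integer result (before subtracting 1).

[0] 7 ≡ 4 + 3 (base 4). Lift 5: 8. −1: 7.
[1] 7 ≡ 5 + 2 (base 5). Lift 6: 8. −1: 7.

8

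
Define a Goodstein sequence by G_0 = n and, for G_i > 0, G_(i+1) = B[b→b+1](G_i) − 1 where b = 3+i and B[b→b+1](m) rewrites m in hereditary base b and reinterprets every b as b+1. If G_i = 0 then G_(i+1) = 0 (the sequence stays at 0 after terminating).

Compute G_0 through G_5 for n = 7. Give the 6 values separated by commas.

7, 8, 9, 9, 9, 9

G_0 = 7. HB_3(7) = 2·3 + 1. Bump = 9. G_1 = 8.
G_1 = 8. HB_4(8) = 2·4. Bump = 10. G_2 = 9.
G_2 = 9. HB_5(9) = 5 + 4. Bump = 10. G_3 = 9.
G_3 = 9. HB_6(9) = 6 + 3. Bump = 10. G_4 = 9.
G_4 = 9. HB_7(9) = 7 + 2. Bump = 10. G_5 = 9.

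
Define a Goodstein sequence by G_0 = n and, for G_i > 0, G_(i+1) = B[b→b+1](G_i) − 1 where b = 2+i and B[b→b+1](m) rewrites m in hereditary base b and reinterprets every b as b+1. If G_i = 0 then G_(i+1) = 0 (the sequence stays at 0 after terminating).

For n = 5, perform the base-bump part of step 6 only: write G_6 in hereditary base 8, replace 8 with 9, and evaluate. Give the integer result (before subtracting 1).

base 2: 5 = 2^2 + 1; at 3: 3^3 + 1 = 28; next = 27
base 3: 27 = 3^3; at 4: 4^4 = 256; next = 255
base 4: 255 = 3·4^3 + 3·4^2 + 3·4 + 3; at 5: 3·5^3 + 3·5^2 + 3·5 + 3 = 468; next = 467
base 5: 467 = 3·5^3 + 3·5^2 + 3·5 + 2; at 6: 3·6^3 + 3·6^2 + 3·6 + 2 = 776; next = 775
base 6: 775 = 3·6^3 + 3·6^2 + 3·6 + 1; at 7: 3·7^3 + 3·7^2 + 3·7 + 1 = 1198; next = 1197
base 7: 1197 = 3·7^3 + 3·7^2 + 3·7; at 8: 3·8^3 + 3·8^2 + 3·8 = 1752; next = 1751
base 8: 1751 = 3·8^3 + 3·8^2 + 2·8 + 7; at 9: 3·9^3 + 3·9^2 + 2·9 + 7 = 2455; next = 2454

2455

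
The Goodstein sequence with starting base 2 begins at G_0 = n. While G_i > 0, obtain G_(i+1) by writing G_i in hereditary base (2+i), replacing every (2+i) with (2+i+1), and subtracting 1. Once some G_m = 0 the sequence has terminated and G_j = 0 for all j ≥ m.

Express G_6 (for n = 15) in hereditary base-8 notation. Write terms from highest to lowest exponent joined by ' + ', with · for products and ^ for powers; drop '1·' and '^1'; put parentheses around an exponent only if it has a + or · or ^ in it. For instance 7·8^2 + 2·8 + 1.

15 —HB2→ 2^(2 + 1) + 2^2 + 2 + 1 —bump→ 3^(3 + 1) + 3^3 + 3 + 1 = 112 —(−1)→ 111
111 —HB3→ 3^(3 + 1) + 3^3 + 3 —bump→ 4^(4 + 1) + 4^4 + 4 = 1284 —(−1)→ 1283
1283 —HB4→ 4^(4 + 1) + 4^4 + 3 —bump→ 5^(5 + 1) + 5^5 + 3 = 18753 —(−1)→ 18752
18752 —HB5→ 5^(5 + 1) + 5^5 + 2 —bump→ 6^(6 + 1) + 6^6 + 2 = 326594 —(−1)→ 326593
326593 —HB6→ 6^(6 + 1) + 6^6 + 1 —bump→ 7^(7 + 1) + 7^7 + 1 = 6588345 —(−1)→ 6588344
6588344 —HB7→ 7^(7 + 1) + 7^7 —bump→ 8^(8 + 1) + 8^8 = 150994944 —(−1)→ 150994943
150994943 —HB8→ 8^(8 + 1) + 7·8^7 + 7·8^6 + 7·8^5 + 7·8^4 + 7·8^3 + 7·8^2 + 7·8 + 7 —bump→ 9^(9 + 1) + 7·9^7 + 7·9^6 + 7·9^5 + 7·9^4 + 7·9^3 + 7·9^2 + 7·9 + 7 = 3524450281 —(−1)→ 3524450280

8^(8 + 1) + 7·8^7 + 7·8^6 + 7·8^5 + 7·8^4 + 7·8^3 + 7·8^2 + 7·8 + 7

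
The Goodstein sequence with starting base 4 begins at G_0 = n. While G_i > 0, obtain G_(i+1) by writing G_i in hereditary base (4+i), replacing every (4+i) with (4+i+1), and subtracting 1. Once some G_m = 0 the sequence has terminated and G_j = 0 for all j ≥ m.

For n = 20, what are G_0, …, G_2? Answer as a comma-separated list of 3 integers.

i=0: 20 = 4^2 + 4 (b=4); 4→5: 5^2 + 5 = 30; 30−1 = 29
i=1: 29 = 5^2 + 4 (b=5); 5→6: 6^2 + 4 = 40; 40−1 = 39

20, 29, 39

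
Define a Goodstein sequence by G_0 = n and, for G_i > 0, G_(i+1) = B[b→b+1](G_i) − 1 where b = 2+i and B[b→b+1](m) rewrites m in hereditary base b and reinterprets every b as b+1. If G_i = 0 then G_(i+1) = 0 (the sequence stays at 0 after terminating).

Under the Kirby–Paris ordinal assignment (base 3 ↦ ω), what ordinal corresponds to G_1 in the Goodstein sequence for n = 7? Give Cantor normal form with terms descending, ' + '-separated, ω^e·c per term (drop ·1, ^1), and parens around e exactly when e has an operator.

(0) 7|_2 = 2^2 + 2 + 1 ↦ 3^3 + 3 + 1|_3 = 31 ⇒ 30
(1) 30|_3 = 3^3 + 3 ↦ 4^4 + 4|_4 = 260 ⇒ 259

ω^ω + ω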